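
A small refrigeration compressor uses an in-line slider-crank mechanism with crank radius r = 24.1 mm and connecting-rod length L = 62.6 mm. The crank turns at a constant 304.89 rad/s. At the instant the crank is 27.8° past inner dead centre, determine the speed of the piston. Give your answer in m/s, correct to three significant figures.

ω = 304.9 rad/s
For an in-line slider-crank, x = r cosθ + √(L² − r² sin²θ), so v = −rω sinθ·[1 + r cosθ/√(L² − r² sin²θ)].
With r = 0.0241 m, L = 0.0626 m, θ = 27.8°: √(L² − r² sin²θ) = 0.061583 m.
v = −0.0241·304.9·0.46639·[1 + 0.0241·0.88458/0.061583] = -4.6133 m/s.
|v| = 4.6133 m/s.

4.61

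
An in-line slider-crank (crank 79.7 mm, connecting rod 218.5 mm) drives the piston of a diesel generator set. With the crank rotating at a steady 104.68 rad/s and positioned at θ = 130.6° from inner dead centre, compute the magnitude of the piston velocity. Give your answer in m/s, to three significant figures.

ω = 104.7 rad/s
For an in-line slider-crank, x = r cosθ + √(L² − r² sin²θ), so v = −rω sinθ·[1 + r cosθ/√(L² − r² sin²θ)].
With r = 0.0797 m, L = 0.2185 m, θ = 130.6°: √(L² − r² sin²θ) = 0.20995 m.
v = −0.0797·104.7·0.75927·[1 + 0.0797·-0.65077/0.20995] = -4.7697 m/s.
|v| = 4.7697 m/s.

4.77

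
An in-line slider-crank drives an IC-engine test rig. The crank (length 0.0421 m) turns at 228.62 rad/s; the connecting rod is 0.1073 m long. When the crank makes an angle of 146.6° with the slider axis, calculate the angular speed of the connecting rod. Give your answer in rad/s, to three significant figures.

76.7

ω = 228.6 rad/s
The rod makes angle φ with the slider axis where L sinφ = r sinθ; differentiating, L cosφ·φ̇ = r ω cosθ.
L cosφ = √(L² − r² sin²θ) = 0.10477 m.
|ω_rod| = r ω |cosθ| / √(L² − r² sin²θ) = 0.0421·228.6·0.83485/0.10477 = 76.697 rad/s.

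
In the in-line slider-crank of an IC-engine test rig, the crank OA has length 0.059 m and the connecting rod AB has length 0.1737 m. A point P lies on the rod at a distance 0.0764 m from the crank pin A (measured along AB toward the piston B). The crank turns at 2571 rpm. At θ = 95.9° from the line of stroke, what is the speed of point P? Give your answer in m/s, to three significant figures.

ω = 269.2 rad/s.  Crank-pin speed |V_A| = rω = 15.885 m/s, perpendicular to OA.
Rod angle: sinφ = −(r/L) sinθ ⇒ φ = -19.747°; ω_rod = −rω cosθ/√(L²−r²sin²θ) = +9.9877 rad/s.
V_P = V_A + ω_rod × AP, with AP = 0.0764 m along the rod.
Components: V_Px = −rω sinθ − a·ω_rod·sinφ = -15.543 m/s;  V_Py = rω cosθ + a·ω_rod·cosφ = -0.91465 m/s.
|V_P| = √(V_Px² + V_Py²) = 15.57 m/s.

15.6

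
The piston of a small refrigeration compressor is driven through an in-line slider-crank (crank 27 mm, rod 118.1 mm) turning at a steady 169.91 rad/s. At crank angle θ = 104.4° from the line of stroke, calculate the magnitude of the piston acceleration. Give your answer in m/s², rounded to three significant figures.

ω = 169.9 rad/s
x(θ) = r cosθ + √(L² − r² sin²θ); with ω constant, a = ω²·d²x/dθ².
d²x/dθ² = −r cosθ − r²(cos2θ)/√u − r⁴ sin²2θ/(4u^{3/2}),  u = L² − r² sin²θ = 0.0132637 m².
Substituting r = 0.027 m, L = 0.1181 m, θ = 104.4°: d²x/dθ² = +0.012241 m.
a = ω²·d²x/dθ² = (169.9)²·(+0.012241) = +353.4 m/s²;  |a| = 353.4 m/s².

353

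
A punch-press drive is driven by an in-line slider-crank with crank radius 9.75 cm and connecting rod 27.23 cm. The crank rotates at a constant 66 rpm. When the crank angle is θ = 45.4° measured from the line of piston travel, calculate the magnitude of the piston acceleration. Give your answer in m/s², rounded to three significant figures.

3.31

ω = 2π·66/60 = 6.912 rad/s
x(θ) = r cosθ + √(L² − r² sin²θ); with ω constant, a = ω²·d²x/dθ².
d²x/dθ² = −r cosθ − r²(cos2θ)/√u − r⁴ sin²2θ/(4u^{3/2}),  u = L² − r² sin²θ = 0.0693278 m².
Substituting r = 0.0975 m, L = 0.2723 m, θ = 45.4°: d²x/dθ² = -0.069193 m.
a = ω²·d²x/dθ² = (6.912)²·(-0.069193) = -3.3053 m/s²;  |a| = 3.3053 m/s².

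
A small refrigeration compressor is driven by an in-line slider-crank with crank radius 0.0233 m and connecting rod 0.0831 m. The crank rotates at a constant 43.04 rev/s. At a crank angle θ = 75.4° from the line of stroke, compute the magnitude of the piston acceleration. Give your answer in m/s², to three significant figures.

ω = 2π·43 = 270.4 rad/s
x(θ) = r cosθ + √(L² − r² sin²θ); with ω constant, a = ω²·d²x/dθ².
d²x/dθ² = −r cosθ − r²(cos2θ)/√u − r⁴ sin²2θ/(4u^{3/2}),  u = L² − r² sin²θ = 0.00639721 m².
Substituting r = 0.0233 m, L = 0.0831 m, θ = 75.4°: d²x/dθ² = +1.7558e-05 m.
a = ω²·d²x/dθ² = (270.4)²·(+1.7558e-05) = +1.284 m/s²;  |a| = 1.284 m/s².

1.28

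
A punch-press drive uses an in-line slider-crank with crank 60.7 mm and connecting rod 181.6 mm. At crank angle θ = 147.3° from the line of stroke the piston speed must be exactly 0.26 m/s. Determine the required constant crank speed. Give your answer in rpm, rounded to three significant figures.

For an in-line slider-crank, |v_piston| = rω|sinθ|·[1 + r cosθ/√(L² − r² sin²θ)].
With r = 0.0607 m, L = 0.1816 m, θ = 147.3°: the bracketed kinematic factor |dx/dθ| = 0.023415 m.
ω = v/|dx/dθ| = 0.26/0.023415 = 11.104 rad/s.
N = 60ω/(2π) = 106.04 rpm.

106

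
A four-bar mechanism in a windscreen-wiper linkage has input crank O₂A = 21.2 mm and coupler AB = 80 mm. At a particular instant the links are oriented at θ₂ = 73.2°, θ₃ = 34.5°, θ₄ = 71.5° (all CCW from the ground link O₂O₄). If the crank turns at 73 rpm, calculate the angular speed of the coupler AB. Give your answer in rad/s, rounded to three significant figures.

0.0999

ω₂ = 7.645 rad/s (from 73 rpm).
Differentiating the loop-closure r₂e^{iθ₂}+r₃e^{iθ₃}=r₁+r₄e^{iθ₄} gives r₂ω₂e^{iθ₂}+r₃ω₃e^{iθ₃}=r₄ω₄e^{iθ₄}.
Eliminating the other unknown: ω₃ = r₂ω₂ sin(θ₄−θ₂) / [r₃ sin(θ₃−θ₄)].
Numerator sine = -0.02967; denominator sine = -0.60182.
Result = 0.0212·7.645·(-0.02967) / (0.08·(-0.60182)) = +0.099861 rad/s; magnitude 0.099861 rad/s.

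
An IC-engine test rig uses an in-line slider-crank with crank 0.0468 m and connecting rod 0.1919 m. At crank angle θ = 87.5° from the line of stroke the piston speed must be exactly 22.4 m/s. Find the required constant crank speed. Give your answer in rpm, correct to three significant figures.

4530

For an in-line slider-crank, |v_piston| = rω|sinθ|·[1 + r cosθ/√(L² − r² sin²θ)].
With r = 0.0468 m, L = 0.1919 m, θ = 87.5°: the bracketed kinematic factor |dx/dθ| = 0.047268 m.
ω = v/|dx/dθ| = 22.4/0.047268 = 473.89 rad/s.
N = 60ω/(2π) = 4525.3 rpm.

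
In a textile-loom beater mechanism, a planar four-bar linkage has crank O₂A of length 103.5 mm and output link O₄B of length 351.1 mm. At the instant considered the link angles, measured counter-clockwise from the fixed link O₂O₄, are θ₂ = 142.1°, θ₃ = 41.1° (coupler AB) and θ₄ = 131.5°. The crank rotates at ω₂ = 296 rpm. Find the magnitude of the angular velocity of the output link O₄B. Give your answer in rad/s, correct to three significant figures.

ω₂ = 31 rad/s (from 296 rpm).
Differentiating the loop-closure r₂e^{iθ₂}+r₃e^{iθ₃}=r₁+r₄e^{iθ₄} gives r₂ω₂e^{iθ₂}+r₃ω₃e^{iθ₃}=r₄ω₄e^{iθ₄}.
Eliminating the other unknown: ω₄ = r₂ω₂ sin(θ₂−θ₃) / [r₄ sin(θ₄−θ₃)].
Numerator sine = +0.98163; denominator sine = +0.99998.
Result = 0.1035·31·(+0.98163) / (0.3511·(+0.99998)) = +8.9699 rad/s; magnitude 8.9699 rad/s.

8.97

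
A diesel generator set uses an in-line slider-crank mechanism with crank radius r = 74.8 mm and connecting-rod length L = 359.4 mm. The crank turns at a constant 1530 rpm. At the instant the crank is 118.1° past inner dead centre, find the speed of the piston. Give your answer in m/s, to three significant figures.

9.52

ω = 2π·1530/60 = 160.2 rad/s
For an in-line slider-crank, x = r cosθ + √(L² − r² sin²θ), so v = −rω sinθ·[1 + r cosθ/√(L² − r² sin²θ)].
With r = 0.0748 m, L = 0.3594 m, θ = 118.1°: √(L² − r² sin²θ) = 0.35329 m.
v = −0.0748·160.2·0.88213·[1 + 0.0748·-0.47101/0.35329] = -9.5176 m/s.
|v| = 9.5176 m/s.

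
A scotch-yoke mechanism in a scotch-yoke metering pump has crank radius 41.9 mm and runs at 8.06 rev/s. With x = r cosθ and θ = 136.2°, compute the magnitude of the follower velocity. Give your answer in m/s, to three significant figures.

ω = 50.64 rad/s (from 8.06 rev/s).
x = r cosθ ⇒ ẋ = −rω sinθ.
|v| = rω|sinθ| = 0.0419·50.64·|sin 136.2°| = 1.4687 m/s.

1.47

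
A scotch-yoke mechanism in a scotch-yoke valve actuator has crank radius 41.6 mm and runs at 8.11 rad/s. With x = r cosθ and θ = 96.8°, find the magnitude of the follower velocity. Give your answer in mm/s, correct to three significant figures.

335

ω = 8.11 rad/s
x = r cosθ ⇒ ẋ = −rω sinθ.
|v| = rω|sinθ| = 0.0416·8.11·|sin 96.8°| = 0.335 m/s = 335 mm/s.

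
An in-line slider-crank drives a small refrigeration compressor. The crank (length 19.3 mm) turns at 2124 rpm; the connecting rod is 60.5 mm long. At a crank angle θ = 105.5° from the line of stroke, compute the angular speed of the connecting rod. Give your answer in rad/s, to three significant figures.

19.9

ω = 222.4 rad/s (converted from 2124 rpm).
The rod makes angle φ with the slider axis where L sinφ = r sinθ; differentiating, L cosφ·φ̇ = r ω cosθ.
L cosφ = √(L² − r² sin²θ) = 0.05757 m.
|ω_rod| = r ω |cosθ| / √(L² − r² sin²θ) = 0.0193·222.4·0.26724/0.05757 = 19.927 rad/s.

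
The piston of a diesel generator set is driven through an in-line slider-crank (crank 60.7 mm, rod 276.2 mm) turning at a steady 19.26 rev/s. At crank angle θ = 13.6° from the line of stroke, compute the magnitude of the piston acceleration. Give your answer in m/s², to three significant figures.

ω = 2π·19.3 = 121 rad/s
x(θ) = r cosθ + √(L² − r² sin²θ); with ω constant, a = ω²·d²x/dθ².
d²x/dθ² = −r cosθ − r²(cos2θ)/√u − r⁴ sin²2θ/(4u^{3/2}),  u = L² − r² sin²θ = 0.0760827 m².
Substituting r = 0.0607 m, L = 0.2762 m, θ = 13.6°: d²x/dθ² = -0.070912 m.
a = ω²·d²x/dθ² = (121)²·(-0.070912) = -1038.5 m/s²;  |a| = 1038.5 m/s².

1040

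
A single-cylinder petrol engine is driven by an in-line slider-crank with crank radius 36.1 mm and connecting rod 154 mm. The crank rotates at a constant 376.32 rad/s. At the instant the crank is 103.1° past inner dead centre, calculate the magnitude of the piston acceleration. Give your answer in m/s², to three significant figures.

ω = 376.3 rad/s
x(θ) = r cosθ + √(L² − r² sin²θ); with ω constant, a = ω²·d²x/dθ².
d²x/dθ² = −r cosθ − r²(cos2θ)/√u − r⁴ sin²2θ/(4u^{3/2}),  u = L² − r² sin²θ = 0.0224797 m².
Substituting r = 0.0361 m, L = 0.154 m, θ = 103.1°: d²x/dθ² = +0.015957 m.
a = ω²·d²x/dθ² = (376.3)²·(+0.015957) = +2259.7 m/s²;  |a| = 2259.7 m/s².

2260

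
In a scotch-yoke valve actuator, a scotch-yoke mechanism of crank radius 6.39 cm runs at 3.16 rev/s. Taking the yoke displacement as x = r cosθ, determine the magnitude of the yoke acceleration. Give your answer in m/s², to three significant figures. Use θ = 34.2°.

20.8

ω = 19.85 rad/s (from 3.16 rev/s).
x = r cosθ ⇒ ẍ = −rω² cosθ (ω constant).
|a| = rω²|cosθ| = 0.0639·(19.85)²·|cos 34.2°| = 20.834 m/s².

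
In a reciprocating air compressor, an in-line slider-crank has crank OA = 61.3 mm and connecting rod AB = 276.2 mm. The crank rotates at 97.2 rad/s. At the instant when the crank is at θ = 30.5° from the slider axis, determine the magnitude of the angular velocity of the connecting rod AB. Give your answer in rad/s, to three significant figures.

18.7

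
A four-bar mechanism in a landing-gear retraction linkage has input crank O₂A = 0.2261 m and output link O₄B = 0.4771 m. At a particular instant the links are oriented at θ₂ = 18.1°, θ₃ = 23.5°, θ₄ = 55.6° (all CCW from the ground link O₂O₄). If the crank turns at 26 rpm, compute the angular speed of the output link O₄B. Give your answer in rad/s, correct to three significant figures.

0.229

ω₂ = 2.723 rad/s (from 26 rpm).
Differentiating the loop-closure r₂e^{iθ₂}+r₃e^{iθ₃}=r₁+r₄e^{iθ₄} gives r₂ω₂e^{iθ₂}+r₃ω₃e^{iθ₃}=r₄ω₄e^{iθ₄}.
Eliminating the other unknown: ω₄ = r₂ω₂ sin(θ₂−θ₃) / [r₄ sin(θ₄−θ₃)].
Numerator sine = -0.09411; denominator sine = +0.53140.
Result = 0.2261·2.723·(-0.09411) / (0.4771·(+0.53140)) = -0.22851 rad/s; magnitude 0.22851 rad/s.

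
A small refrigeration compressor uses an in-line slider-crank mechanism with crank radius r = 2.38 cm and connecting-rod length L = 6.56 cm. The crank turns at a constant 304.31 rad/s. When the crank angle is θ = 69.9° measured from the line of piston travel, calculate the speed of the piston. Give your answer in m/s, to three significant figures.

7.70

ω = 304.3 rad/s
For an in-line slider-crank, x = r cosθ + √(L² − r² sin²θ), so v = −rω sinθ·[1 + r cosθ/√(L² − r² sin²θ)].
With r = 0.0238 m, L = 0.0656 m, θ = 69.9°: √(L² − r² sin²θ) = 0.061675 m.
v = −0.0238·304.3·0.93909·[1 + 0.0238·0.34366/0.061675] = -7.7034 m/s.
|v| = 7.7034 m/s.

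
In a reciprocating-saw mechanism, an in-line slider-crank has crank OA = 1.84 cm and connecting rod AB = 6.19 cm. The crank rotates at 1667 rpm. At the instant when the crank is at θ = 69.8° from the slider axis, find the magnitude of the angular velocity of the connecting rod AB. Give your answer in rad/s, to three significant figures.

18.7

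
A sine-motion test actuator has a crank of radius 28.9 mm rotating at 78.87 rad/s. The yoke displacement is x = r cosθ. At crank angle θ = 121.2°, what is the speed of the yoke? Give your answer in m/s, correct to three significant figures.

1.95

ω = 78.87 rad/s
x = r cosθ ⇒ ẋ = −rω sinθ.
|v| = rω|sinθ| = 0.0289·78.87·|sin 121.2°| = 1.9497 m/s.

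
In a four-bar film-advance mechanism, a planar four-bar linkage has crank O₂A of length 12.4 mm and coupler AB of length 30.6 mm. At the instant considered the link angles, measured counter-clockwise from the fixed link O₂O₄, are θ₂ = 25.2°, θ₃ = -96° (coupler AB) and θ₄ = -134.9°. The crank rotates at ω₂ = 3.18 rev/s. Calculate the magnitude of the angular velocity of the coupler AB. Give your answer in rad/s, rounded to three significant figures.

4.39

ω₂ = 19.98 rad/s (from 3.18 rev/s).
Differentiating the loop-closure r₂e^{iθ₂}+r₃e^{iθ₃}=r₁+r₄e^{iθ₄} gives r₂ω₂e^{iθ₂}+r₃ω₃e^{iθ₃}=r₄ω₄e^{iθ₄}.
Eliminating the other unknown: ω₃ = r₂ω₂ sin(θ₄−θ₂) / [r₃ sin(θ₃−θ₄)].
Numerator sine = -0.34038; denominator sine = +0.62796.
Result = 0.0124·19.98·(-0.34038) / (0.0306·(+0.62796)) = -4.3887 rad/s; magnitude 4.3887 rad/s.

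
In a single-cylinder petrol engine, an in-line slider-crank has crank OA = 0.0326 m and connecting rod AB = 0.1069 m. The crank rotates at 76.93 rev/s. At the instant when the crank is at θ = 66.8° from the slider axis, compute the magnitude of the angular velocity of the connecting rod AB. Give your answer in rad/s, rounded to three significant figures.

60.5

ω = 483.4 rad/s (converted from 76.93 rev/s).
The rod makes angle φ with the slider axis where L sinφ = r sinθ; differentiating, L cosφ·φ̇ = r ω cosθ.
L cosφ = √(L² − r² sin²θ) = 0.10261 m.
|ω_rod| = r ω |cosθ| / √(L² − r² sin²θ) = 0.0326·483.4·0.39394/0.10261 = 60.494 rad/s.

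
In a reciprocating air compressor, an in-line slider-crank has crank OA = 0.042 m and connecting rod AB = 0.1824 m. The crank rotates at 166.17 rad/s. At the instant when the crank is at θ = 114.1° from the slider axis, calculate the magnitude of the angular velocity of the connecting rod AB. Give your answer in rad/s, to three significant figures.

16.0

ω = 166.2 rad/s
The rod makes angle φ with the slider axis where L sinφ = r sinθ; differentiating, L cosφ·φ̇ = r ω cosθ.
L cosφ = √(L² − r² sin²θ) = 0.17833 m.
|ω_rod| = r ω |cosθ| / √(L² − r² sin²θ) = 0.042·166.2·0.40833/0.17833 = 15.981 rad/s.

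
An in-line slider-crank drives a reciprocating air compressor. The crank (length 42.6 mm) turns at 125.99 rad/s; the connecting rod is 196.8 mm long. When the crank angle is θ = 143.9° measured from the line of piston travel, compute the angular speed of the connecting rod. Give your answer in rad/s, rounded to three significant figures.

22.2

ω = 126 rad/s
The rod makes angle φ with the slider axis where L sinφ = r sinθ; differentiating, L cosφ·φ̇ = r ω cosθ.
L cosφ = √(L² − r² sin²θ) = 0.19519 m.
|ω_rod| = r ω |cosθ| / √(L² − r² sin²θ) = 0.0426·126·0.80799/0.19519 = 22.217 rad/s.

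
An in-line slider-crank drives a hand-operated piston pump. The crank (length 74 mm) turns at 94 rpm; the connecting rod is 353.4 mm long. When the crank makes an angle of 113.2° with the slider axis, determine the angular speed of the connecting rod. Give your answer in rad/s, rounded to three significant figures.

ω = 9.844 rad/s (converted from 94 rpm).
The rod makes angle φ with the slider axis where L sinφ = r sinθ; differentiating, L cosφ·φ̇ = r ω cosθ.
L cosφ = √(L² − r² sin²θ) = 0.34679 m.
|ω_rod| = r ω |cosθ| / √(L² − r² sin²θ) = 0.074·9.844·0.39394/0.34679 = 0.82747 rad/s.

0.827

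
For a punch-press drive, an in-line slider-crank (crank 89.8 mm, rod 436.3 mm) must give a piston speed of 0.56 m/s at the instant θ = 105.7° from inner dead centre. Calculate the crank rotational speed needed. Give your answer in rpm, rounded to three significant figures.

For an in-line slider-crank, |v_piston| = rω|sinθ|·[1 + r cosθ/√(L² − r² sin²θ)].
With r = 0.0898 m, L = 0.4363 m, θ = 105.7°: the bracketed kinematic factor |dx/dθ| = 0.081537 m.
ω = v/|dx/dθ| = 0.56/0.081537 = 6.868 rad/s.
N = 60ω/(2π) = 65.585 rpm.

65.6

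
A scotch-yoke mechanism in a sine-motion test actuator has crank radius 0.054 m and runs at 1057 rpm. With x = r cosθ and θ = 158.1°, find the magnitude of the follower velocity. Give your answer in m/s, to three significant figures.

2.23

ω = 110.7 rad/s (from 1057 rpm).
x = r cosθ ⇒ ẋ = −rω sinθ.
|v| = rω|sinθ| = 0.054·110.7·|sin 158.1°| = 2.2294 m/s.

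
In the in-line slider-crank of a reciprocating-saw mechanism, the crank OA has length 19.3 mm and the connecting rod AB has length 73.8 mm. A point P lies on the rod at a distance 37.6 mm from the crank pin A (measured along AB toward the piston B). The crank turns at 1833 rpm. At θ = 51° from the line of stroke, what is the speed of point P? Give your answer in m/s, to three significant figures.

3.33

ω = 192 rad/s.  Crank-pin speed |V_A| = rω = 3.7047 m/s, perpendicular to OA.
Rod angle: sinφ = −(r/L) sinθ ⇒ φ = -11.726°; ω_rod = −rω cosθ/√(L²−r²sin²θ) = -32.264 rad/s.
V_P = V_A + ω_rod × AP, with AP = 0.0376 m along the rod.
Components: V_Px = −rω sinθ − a·ω_rod·sinφ = -3.1256 m/s;  V_Py = rω cosθ + a·ω_rod·cosφ = +1.1436 m/s.
|V_P| = √(V_Px² + V_Py²) = 3.3283 m/s.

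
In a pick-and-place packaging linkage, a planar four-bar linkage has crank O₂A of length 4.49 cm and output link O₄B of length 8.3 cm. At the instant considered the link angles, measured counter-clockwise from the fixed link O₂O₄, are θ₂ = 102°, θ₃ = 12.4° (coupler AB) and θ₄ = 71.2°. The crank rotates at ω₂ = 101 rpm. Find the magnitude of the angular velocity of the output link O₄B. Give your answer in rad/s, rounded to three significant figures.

ω₂ = 10.58 rad/s (from 101 rpm).
Differentiating the loop-closure r₂e^{iθ₂}+r₃e^{iθ₃}=r₁+r₄e^{iθ₄} gives r₂ω₂e^{iθ₂}+r₃ω₃e^{iθ₃}=r₄ω₄e^{iθ₄}.
Eliminating the other unknown: ω₄ = r₂ω₂ sin(θ₂−θ₃) / [r₄ sin(θ₄−θ₃)].
Numerator sine = +0.99998; denominator sine = +0.85536.
Result = 0.0449·10.58·(+0.99998) / (0.083·(+0.85536)) = +6.6889 rad/s; magnitude 6.6889 rad/s.

6.69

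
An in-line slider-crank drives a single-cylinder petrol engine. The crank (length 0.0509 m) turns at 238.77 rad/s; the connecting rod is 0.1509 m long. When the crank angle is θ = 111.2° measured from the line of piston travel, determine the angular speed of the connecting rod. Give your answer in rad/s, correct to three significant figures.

30.7

ω = 238.8 rad/s
The rod makes angle φ with the slider axis where L sinφ = r sinθ; differentiating, L cosφ·φ̇ = r ω cosθ.
L cosφ = √(L² − r² sin²θ) = 0.14324 m.
|ω_rod| = r ω |cosθ| / √(L² − r² sin²θ) = 0.0509·238.8·0.36162/0.14324 = 30.682 rad/s.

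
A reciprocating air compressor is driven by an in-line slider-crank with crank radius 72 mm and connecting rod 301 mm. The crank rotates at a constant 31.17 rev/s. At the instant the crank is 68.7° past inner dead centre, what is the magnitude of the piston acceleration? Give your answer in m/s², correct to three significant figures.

509

ω = 2π·31.2 = 195.8 rad/s
x(θ) = r cosθ + √(L² − r² sin²θ); with ω constant, a = ω²·d²x/dθ².
d²x/dθ² = −r cosθ − r²(cos2θ)/√u − r⁴ sin²2θ/(4u^{3/2}),  u = L² − r² sin²θ = 0.086101 m².
Substituting r = 0.072 m, L = 0.301 m, θ = 68.7°: d²x/dθ² = -0.013271 m.
a = ω²·d²x/dθ² = (195.8)²·(-0.013271) = -509.04 m/s²;  |a| = 509.04 m/s².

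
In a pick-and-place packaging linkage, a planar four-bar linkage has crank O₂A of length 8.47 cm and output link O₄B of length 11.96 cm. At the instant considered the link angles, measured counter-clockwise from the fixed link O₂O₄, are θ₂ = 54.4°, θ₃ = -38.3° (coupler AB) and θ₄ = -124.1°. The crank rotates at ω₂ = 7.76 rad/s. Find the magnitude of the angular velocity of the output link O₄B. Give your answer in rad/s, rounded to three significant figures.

ω₂ = 7.76 rad/s
Differentiating the loop-closure r₂e^{iθ₂}+r₃e^{iθ₃}=r₁+r₄e^{iθ₄} gives r₂ω₂e^{iθ₂}+r₃ω₃e^{iθ₃}=r₄ω₄e^{iθ₄}.
Eliminating the other unknown: ω₄ = r₂ω₂ sin(θ₂−θ₃) / [r₄ sin(θ₄−θ₃)].
Numerator sine = +0.99889; denominator sine = -0.99731.
Result = 0.0847·7.76·(+0.99889) / (0.1196·(-0.99731)) = -5.5043 rad/s; magnitude 5.5043 rad/s.

5.50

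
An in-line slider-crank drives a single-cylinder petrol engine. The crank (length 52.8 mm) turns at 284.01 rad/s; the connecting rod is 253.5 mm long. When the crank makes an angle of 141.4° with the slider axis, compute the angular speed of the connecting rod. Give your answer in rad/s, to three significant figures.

46.6

ω = 284 rad/s
The rod makes angle φ with the slider axis where L sinφ = r sinθ; differentiating, L cosφ·φ̇ = r ω cosθ.
L cosφ = √(L² − r² sin²θ) = 0.25135 m.
|ω_rod| = r ω |cosθ| / √(L² − r² sin²θ) = 0.0528·284·0.78152/0.25135 = 46.626 rad/s.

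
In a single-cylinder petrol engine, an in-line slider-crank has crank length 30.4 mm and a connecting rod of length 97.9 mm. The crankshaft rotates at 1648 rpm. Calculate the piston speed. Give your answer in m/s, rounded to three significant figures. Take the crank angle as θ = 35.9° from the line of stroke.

3.86

ω = 2π·1648/60 = 172.6 rad/s
For an in-line slider-crank, x = r cosθ + √(L² − r² sin²θ), so v = −rω sinθ·[1 + r cosθ/√(L² − r² sin²θ)].
With r = 0.0304 m, L = 0.0979 m, θ = 35.9°: √(L² − r² sin²θ) = 0.096263 m.
v = −0.0304·172.6·0.58637·[1 + 0.0304·0.81004/0.096263] = -3.8633 m/s.
|v| = 3.8633 m/s.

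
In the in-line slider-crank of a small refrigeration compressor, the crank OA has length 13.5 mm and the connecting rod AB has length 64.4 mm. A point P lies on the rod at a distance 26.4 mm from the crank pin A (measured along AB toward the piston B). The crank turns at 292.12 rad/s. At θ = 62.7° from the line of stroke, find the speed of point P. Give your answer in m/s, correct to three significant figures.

3.80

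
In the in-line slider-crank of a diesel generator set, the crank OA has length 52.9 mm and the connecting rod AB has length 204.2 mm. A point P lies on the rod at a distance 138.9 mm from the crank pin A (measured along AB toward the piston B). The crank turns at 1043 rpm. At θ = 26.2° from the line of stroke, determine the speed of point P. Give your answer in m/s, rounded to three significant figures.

3.39

ω = 109.2 rad/s.  Crank-pin speed |V_A| = rω = 5.7779 m/s, perpendicular to OA.
Rod angle: sinφ = −(r/L) sinθ ⇒ φ = -6.568°; ω_rod = −rω cosθ/√(L²−r²sin²θ) = -25.556 rad/s.
V_P = V_A + ω_rod × AP, with AP = 0.1389 m along the rod.
Components: V_Px = −rω sinθ − a·ω_rod·sinφ = -2.957 m/s;  V_Py = rω cosθ + a·ω_rod·cosφ = +1.6578 m/s.
|V_P| = √(V_Px² + V_Py²) = 3.39 m/s.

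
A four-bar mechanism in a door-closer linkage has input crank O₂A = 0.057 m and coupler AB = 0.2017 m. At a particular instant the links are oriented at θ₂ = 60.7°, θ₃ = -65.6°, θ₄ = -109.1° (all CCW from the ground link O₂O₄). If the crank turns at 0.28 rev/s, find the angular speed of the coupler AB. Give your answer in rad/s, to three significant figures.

0.128

ω₂ = 1.759 rad/s (from 0.28 rev/s).
Differentiating the loop-closure r₂e^{iθ₂}+r₃e^{iθ₃}=r₁+r₄e^{iθ₄} gives r₂ω₂e^{iθ₂}+r₃ω₃e^{iθ₃}=r₄ω₄e^{iθ₄}.
Eliminating the other unknown: ω₃ = r₂ω₂ sin(θ₄−θ₂) / [r₃ sin(θ₃−θ₄)].
Numerator sine = -0.17708; denominator sine = +0.68835.
Result = 0.057·1.759·(-0.17708) / (0.2017·(+0.68835)) = -0.1279 rad/s; magnitude 0.1279 rad/s.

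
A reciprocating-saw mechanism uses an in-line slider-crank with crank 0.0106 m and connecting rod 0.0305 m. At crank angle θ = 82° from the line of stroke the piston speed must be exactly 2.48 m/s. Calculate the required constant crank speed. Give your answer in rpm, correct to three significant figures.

For an in-line slider-crank, |v_piston| = rω|sinθ|·[1 + r cosθ/√(L² − r² sin²θ)].
With r = 0.0106 m, L = 0.0305 m, θ = 82°: the bracketed kinematic factor |dx/dθ| = 0.011038 m.
ω = v/|dx/dθ| = 2.48/0.011038 = 224.69 rad/s.
N = 60ω/(2π) = 2145.6 rpm.

2150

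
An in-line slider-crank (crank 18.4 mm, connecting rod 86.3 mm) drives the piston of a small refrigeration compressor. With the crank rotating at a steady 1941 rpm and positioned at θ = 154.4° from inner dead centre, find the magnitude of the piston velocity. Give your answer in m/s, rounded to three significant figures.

ω = 2π·1941/60 = 203.3 rad/s
For an in-line slider-crank, x = r cosθ + √(L² − r² sin²θ), so v = −rω sinθ·[1 + r cosθ/√(L² − r² sin²θ)].
With r = 0.0184 m, L = 0.0863 m, θ = 154.4°: √(L² − r² sin²θ) = 0.085933 m.
v = −0.0184·203.3·0.43209·[1 + 0.0184·-0.90183/0.085933] = -1.304 m/s.
|v| = 1.304 m/s.

1.30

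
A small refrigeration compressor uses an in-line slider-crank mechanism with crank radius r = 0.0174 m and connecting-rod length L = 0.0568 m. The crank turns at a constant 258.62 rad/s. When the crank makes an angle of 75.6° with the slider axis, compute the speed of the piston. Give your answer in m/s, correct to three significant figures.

4.71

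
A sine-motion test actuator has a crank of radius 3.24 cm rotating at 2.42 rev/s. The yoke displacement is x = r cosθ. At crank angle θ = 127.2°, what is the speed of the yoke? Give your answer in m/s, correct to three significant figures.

ω = 15.21 rad/s (from 2.42 rev/s).
x = r cosθ ⇒ ẋ = −rω sinθ.
|v| = rω|sinθ| = 0.0324·15.21·|sin 127.2°| = 0.39241 m/s.

0.392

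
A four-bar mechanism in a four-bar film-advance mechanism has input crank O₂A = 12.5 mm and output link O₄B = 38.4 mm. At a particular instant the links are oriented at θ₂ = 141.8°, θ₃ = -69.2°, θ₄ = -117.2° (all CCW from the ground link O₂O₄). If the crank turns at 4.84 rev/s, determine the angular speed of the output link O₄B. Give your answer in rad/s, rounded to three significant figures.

ω₂ = 30.41 rad/s (from 4.84 rev/s).
Differentiating the loop-closure r₂e^{iθ₂}+r₃e^{iθ₃}=r₁+r₄e^{iθ₄} gives r₂ω₂e^{iθ₂}+r₃ω₃e^{iθ₃}=r₄ω₄e^{iθ₄}.
Eliminating the other unknown: ω₄ = r₂ω₂ sin(θ₂−θ₃) / [r₄ sin(θ₄−θ₃)].
Numerator sine = -0.51504; denominator sine = -0.74314.
Result = 0.0125·30.41·(-0.51504) / (0.0384·(-0.74314)) = +6.8607 rad/s; magnitude 6.8607 rad/s.

6.86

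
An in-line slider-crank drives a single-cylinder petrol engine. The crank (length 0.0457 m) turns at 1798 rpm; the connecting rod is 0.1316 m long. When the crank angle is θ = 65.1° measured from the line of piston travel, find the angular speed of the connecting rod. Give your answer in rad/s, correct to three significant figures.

ω = 188.3 rad/s (converted from 1798 rpm).
The rod makes angle φ with the slider axis where L sinφ = r sinθ; differentiating, L cosφ·φ̇ = r ω cosθ.
L cosφ = √(L² − r² sin²θ) = 0.1249 m.
|ω_rod| = r ω |cosθ| / √(L² − r² sin²θ) = 0.0457·188.3·0.42104/0.1249 = 29.006 rad/s.

29.0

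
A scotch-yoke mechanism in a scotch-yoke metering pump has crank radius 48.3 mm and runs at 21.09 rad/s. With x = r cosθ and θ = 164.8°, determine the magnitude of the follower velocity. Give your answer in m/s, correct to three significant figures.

0.267

ω = 21.09 rad/s
x = r cosθ ⇒ ẋ = −rω sinθ.
|v| = rω|sinθ| = 0.0483·21.09·|sin 164.8°| = 0.26708 m/s.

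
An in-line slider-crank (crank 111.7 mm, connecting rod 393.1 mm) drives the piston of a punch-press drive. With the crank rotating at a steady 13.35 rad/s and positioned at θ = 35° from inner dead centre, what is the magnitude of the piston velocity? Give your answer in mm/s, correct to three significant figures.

1060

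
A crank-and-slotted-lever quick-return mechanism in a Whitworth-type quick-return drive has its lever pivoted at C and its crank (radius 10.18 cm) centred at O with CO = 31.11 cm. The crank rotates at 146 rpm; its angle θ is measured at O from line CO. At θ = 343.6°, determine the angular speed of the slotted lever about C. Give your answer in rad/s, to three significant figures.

3.71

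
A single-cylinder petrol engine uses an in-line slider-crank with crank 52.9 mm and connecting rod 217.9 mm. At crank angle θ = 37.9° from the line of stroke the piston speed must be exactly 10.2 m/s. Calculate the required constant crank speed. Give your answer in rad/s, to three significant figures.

263

For an in-line slider-crank, |v_piston| = rω|sinθ|·[1 + r cosθ/√(L² − r² sin²θ)].
With r = 0.0529 m, L = 0.2179 m, θ = 37.9°: the bracketed kinematic factor |dx/dθ| = 0.038791 m.
ω = v/|dx/dθ| = 10.2/0.038791 = 262.95 rad/s.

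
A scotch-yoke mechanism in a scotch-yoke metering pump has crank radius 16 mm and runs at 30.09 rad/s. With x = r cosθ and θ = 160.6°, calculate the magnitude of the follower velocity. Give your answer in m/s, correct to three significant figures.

ω = 30.09 rad/s
x = r cosθ ⇒ ẋ = −rω sinθ.
|v| = rω|sinθ| = 0.016·30.09·|sin 160.6°| = 0.15992 m/s.

0.160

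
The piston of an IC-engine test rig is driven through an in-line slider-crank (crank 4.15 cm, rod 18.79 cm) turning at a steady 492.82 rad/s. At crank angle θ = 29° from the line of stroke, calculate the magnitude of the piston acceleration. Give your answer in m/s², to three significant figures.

10000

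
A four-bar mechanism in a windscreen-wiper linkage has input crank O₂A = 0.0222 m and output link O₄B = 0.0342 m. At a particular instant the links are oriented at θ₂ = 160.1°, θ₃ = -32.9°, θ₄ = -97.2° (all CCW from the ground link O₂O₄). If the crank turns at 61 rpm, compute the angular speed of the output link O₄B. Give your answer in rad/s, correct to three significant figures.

1.04

ω₂ = 6.388 rad/s (from 61 rpm).
Differentiating the loop-closure r₂e^{iθ₂}+r₃e^{iθ₃}=r₁+r₄e^{iθ₄} gives r₂ω₂e^{iθ₂}+r₃ω₃e^{iθ₃}=r₄ω₄e^{iθ₄}.
Eliminating the other unknown: ω₄ = r₂ω₂ sin(θ₂−θ₃) / [r₄ sin(θ₄−θ₃)].
Numerator sine = -0.22495; denominator sine = -0.90108.
Result = 0.0222·6.388·(-0.22495) / (0.0342·(-0.90108)) = +1.0352 rad/s; magnitude 1.0352 rad/s.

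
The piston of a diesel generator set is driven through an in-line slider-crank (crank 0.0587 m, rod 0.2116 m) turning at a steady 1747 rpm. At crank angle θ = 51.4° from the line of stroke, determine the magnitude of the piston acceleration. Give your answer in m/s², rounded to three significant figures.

1110

ω = 2π·1747/60 = 182.9 rad/s
x(θ) = r cosθ + √(L² − r² sin²θ); with ω constant, a = ω²·d²x/dθ².
d²x/dθ² = −r cosθ − r²(cos2θ)/√u − r⁴ sin²2θ/(4u^{3/2}),  u = L² − r² sin²θ = 0.04267 m².
Substituting r = 0.0587 m, L = 0.2116 m, θ = 51.4°: d²x/dθ² = -0.033246 m.
a = ω²·d²x/dθ² = (182.9)²·(-0.033246) = -1112.7 m/s²;  |a| = 1112.7 m/s².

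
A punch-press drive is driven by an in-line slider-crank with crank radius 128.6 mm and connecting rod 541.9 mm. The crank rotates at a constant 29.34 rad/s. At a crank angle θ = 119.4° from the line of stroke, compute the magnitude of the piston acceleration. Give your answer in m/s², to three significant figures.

68.0

ω = 29.34 rad/s
x(θ) = r cosθ + √(L² − r² sin²θ); with ω constant, a = ω²·d²x/dθ².
d²x/dθ² = −r cosθ − r²(cos2θ)/√u − r⁴ sin²2θ/(4u^{3/2}),  u = L² − r² sin²θ = 0.281103 m².
Substituting r = 0.1286 m, L = 0.5419 m, θ = 119.4°: d²x/dθ² = +0.078953 m.
a = ω²·d²x/dθ² = (29.34)²·(+0.078953) = +67.966 m/s²;  |a| = 67.966 m/s².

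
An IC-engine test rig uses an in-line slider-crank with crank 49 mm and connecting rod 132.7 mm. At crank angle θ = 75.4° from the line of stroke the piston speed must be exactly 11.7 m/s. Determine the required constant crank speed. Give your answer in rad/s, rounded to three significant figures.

224

For an in-line slider-crank, |v_piston| = rω|sinθ|·[1 + r cosθ/√(L² − r² sin²θ)].
With r = 0.049 m, L = 0.1327 m, θ = 75.4°: the bracketed kinematic factor |dx/dθ| = 0.052143 m.
ω = v/|dx/dθ| = 11.7/0.052143 = 224.38 rad/s.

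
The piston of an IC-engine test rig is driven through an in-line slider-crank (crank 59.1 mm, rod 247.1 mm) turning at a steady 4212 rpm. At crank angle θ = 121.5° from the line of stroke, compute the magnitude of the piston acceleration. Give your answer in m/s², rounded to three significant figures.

ω = 2π·4212/60 = 441.1 rad/s
x(θ) = r cosθ + √(L² − r² sin²θ); with ω constant, a = ω²·d²x/dθ².
d²x/dθ² = −r cosθ − r²(cos2θ)/√u − r⁴ sin²2θ/(4u^{3/2}),  u = L² − r² sin²θ = 0.0585192 m².
Substituting r = 0.0591 m, L = 0.2471 m, θ = 121.5°: d²x/dθ² = +0.037264 m.
a = ω²·d²x/dθ² = (441.1)²·(+0.037264) = +7249.7 m/s²;  |a| = 7249.7 m/s².

7250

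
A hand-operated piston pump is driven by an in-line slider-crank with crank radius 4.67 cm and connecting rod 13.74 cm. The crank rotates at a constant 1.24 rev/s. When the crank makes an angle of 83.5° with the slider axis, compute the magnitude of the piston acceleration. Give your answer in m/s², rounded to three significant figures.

0.675

ω = 2π·1.24 = 7.791 rad/s
x(θ) = r cosθ + √(L² − r² sin²θ); with ω constant, a = ω²·d²x/dθ².
d²x/dθ² = −r cosθ − r²(cos2θ)/√u − r⁴ sin²2θ/(4u^{3/2}),  u = L² − r² sin²θ = 0.0167258 m².
Substituting r = 0.0467 m, L = 0.1374 m, θ = 83.5°: d²x/dθ² = +0.011117 m.
a = ω²·d²x/dθ² = (7.791)²·(+0.011117) = +0.6748 m/s²;  |a| = 0.6748 m/s².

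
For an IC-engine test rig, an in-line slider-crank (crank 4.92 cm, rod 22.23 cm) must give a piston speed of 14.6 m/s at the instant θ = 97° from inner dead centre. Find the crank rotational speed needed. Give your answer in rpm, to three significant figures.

For an in-line slider-crank, |v_piston| = rω|sinθ|·[1 + r cosθ/√(L² − r² sin²θ)].
With r = 0.0492 m, L = 0.2223 m, θ = 97°: the bracketed kinematic factor |dx/dθ| = 0.047483 m.
ω = v/|dx/dθ| = 14.6/0.047483 = 307.48 rad/s.
N = 60ω/(2π) = 2936.2 rpm.

2940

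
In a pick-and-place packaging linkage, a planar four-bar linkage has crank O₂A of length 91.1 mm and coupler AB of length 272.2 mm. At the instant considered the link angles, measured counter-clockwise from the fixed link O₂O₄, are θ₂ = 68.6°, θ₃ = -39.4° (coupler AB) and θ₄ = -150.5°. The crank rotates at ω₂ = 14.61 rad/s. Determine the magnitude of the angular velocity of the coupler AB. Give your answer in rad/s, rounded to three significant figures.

ω₂ = 14.61 rad/s
Differentiating the loop-closure r₂e^{iθ₂}+r₃e^{iθ₃}=r₁+r₄e^{iθ₄} gives r₂ω₂e^{iθ₂}+r₃ω₃e^{iθ₃}=r₄ω₄e^{iθ₄}.
Eliminating the other unknown: ω₃ = r₂ω₂ sin(θ₄−θ₂) / [r₃ sin(θ₃−θ₄)].
Numerator sine = +0.63068; denominator sine = +0.93295.
Result = 0.0911·14.61·(+0.63068) / (0.2722·(+0.93295)) = +3.3054 rad/s; magnitude 3.3054 rad/s.

3.31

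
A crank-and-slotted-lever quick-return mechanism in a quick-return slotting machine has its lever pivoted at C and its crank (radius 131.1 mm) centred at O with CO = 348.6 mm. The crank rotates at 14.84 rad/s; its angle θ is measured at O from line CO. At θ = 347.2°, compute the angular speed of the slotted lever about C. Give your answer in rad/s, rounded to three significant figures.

4.02

ω = 14.84 rad/s
Crank pin A relative to C: A = (d + r cosθ, r sinθ); lever angle φ = atan2(r sinθ, d + r cosθ).
Differentiating tanφ: φ̇ = rω(d cosθ + r)/(d² + r² + 2dr cosθ).
d² + r² + 2dr cosθ = |CA|² = 0.227841 m²;  d cosθ + r = +0.47104 m.
|ω_lever| = |0.1311·14.84·+0.47104| / 0.227841 = 4.0222 rad/s.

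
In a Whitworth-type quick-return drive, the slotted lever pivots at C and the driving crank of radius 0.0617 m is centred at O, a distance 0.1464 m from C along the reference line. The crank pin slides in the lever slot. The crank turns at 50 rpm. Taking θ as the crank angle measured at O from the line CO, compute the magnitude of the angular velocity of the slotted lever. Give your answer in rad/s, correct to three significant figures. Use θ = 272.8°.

ω = 5.236 rad/s (from 50 rpm).
Crank pin A relative to C: A = (d + r cosθ, r sinθ); lever angle φ = atan2(r sinθ, d + r cosθ).
Differentiating tanφ: φ̇ = rω(d cosθ + r)/(d² + r² + 2dr cosθ).
d² + r² + 2dr cosθ = |CA|² = 0.0261224 m²;  d cosθ + r = +0.068852 m.
|ω_lever| = |0.0617·5.236·+0.068852| / 0.0261224 = 0.8515 rad/s.

0.852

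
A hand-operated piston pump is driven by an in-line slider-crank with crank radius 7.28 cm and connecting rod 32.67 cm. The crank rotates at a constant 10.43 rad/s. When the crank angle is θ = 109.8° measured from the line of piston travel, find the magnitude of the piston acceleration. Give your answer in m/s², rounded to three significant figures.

4.06

ω = 10.43 rad/s
x(θ) = r cosθ + √(L² − r² sin²θ); with ω constant, a = ω²·d²x/dθ².
d²x/dθ² = −r cosθ − r²(cos2θ)/√u − r⁴ sin²2θ/(4u^{3/2}),  u = L² − r² sin²θ = 0.102041 m².
Substituting r = 0.0728 m, L = 0.3267 m, θ = 109.8°: d²x/dθ² = +0.037356 m.
a = ω²·d²x/dθ² = (10.43)²·(+0.037356) = +4.0638 m/s²;  |a| = 4.0638 m/s².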